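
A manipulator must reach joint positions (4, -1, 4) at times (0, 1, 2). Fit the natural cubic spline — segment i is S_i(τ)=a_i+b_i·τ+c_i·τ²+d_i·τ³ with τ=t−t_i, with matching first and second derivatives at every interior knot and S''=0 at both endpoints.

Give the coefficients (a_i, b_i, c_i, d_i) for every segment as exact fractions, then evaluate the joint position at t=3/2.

Δ: Δ0=-5, Δ1=5
row 1: diag=4, rhs=60; c'=1/4, d'=15
back: M1=15
M: M0=0, M1=15, M2=0
seg 0: a=4, c=M0/2=0, d=(M1−M0)/(6·1)=5/2, b=Δ0−h0·(2M0+M1)/6=-15/2
seg 1: a=-1, c=M1/2=15/2, d=(M2−M1)/(6·1)=-5/2, b=Δ1−h1·(2M1+M2)/6=0
t_q=3/2 → seg 1, τ=1/2; S=-1+0·τ+15/2·τ²+-5/2·τ³=9/16

  seg 0: a=4 b=-15/2 c=0 d=5/2
  seg 1: a=-1 b=0 c=15/2 d=-5/2
S(3/2) = 9/16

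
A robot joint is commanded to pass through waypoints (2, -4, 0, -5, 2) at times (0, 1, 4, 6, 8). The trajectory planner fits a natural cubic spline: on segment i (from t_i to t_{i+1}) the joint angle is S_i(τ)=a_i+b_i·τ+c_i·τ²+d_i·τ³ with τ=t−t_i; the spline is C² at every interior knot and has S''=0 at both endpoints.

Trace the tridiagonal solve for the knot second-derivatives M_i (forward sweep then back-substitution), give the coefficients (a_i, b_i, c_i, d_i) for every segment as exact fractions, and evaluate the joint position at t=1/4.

  seg 0: a=2 b=-1463/201 c=0 d=257/201
  seg 1: a=-4 b=-692/201 c=257/67 d=-451/603
  seg 2: a=0 b=-125/201 c=-194/67 d=1573/1608
  seg 3: a=-5 b=-187/402 c=797/268 d=-797/1608
S(1/4) = 859/4288

Δ: Δ0=-6, Δ1=4/3, Δ2=-5/2, Δ3=7/2
row 1: diag=8, rhs=44; c'=3/8, d'=11/2
row 2: denom=10−3·3/8=71/8; d'=(-23−3·11/2)/(71/8)=-316/71
row 3: denom=8−2·16/71=536/71; d'=(36−2·-316/71)/(536/71)=797/134
back: M3=797/134
back: M2=-316/71−16/71·797/134=-388/67
back: M1=11/2−3/8·-388/67=514/67
M: M0=0, M1=514/67, M2=-388/67, M3=797/134, M4=0
seg 0: a=2, c=M0/2=0, d=(M1−M0)/(6·1)=257/201, b=Δ0−h0·(2M0+M1)/6=-1463/201
seg 1: a=-4, c=M1/2=257/67, d=(M2−M1)/(6·3)=-451/603, b=Δ1−h1·(2M1+M2)/6=-692/201
seg 2: a=0, c=M2/2=-194/67, d=(M3−M2)/(6·2)=1573/1608, b=Δ2−h2·(2M2+M3)/6=-125/201
seg 3: a=-5, c=M3/2=797/268, d=(M4−M3)/(6·2)=-797/1608, b=Δ3−h3·(2M3+M4)/6=-187/402
t_q=1/4 → seg 0, τ=1/4; S=2+-1463/201·τ+0·τ²+257/201·τ³=859/4288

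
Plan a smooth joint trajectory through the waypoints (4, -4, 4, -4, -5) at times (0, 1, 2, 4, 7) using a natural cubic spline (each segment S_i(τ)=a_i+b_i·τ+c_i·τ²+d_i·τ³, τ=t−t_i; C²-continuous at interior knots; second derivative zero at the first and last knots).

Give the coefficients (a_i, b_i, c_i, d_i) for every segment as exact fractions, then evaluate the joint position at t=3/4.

  seg 0: a=4 b=-4103/321 c=0 d=1535/321
  seg 1: a=-4 b=502/321 c=1535/107 d=-2539/321
  seg 2: a=4 b=2095/321 c=-1004/107 d=2645/1284
  seg 3: a=-4 b=-2018/321 c=637/214 d=-637/1926
S(3/4) = -24441/6848

Δ: Δ0=-8, Δ1=8, Δ2=-4, Δ3=-1/3
row 1: diag=4, rhs=96; c'=1/4, d'=24
row 2: denom=6−1·1/4=23/4; d'=(-72−1·24)/(23/4)=-384/23
row 3: denom=10−2·8/23=214/23; d'=(22−2·-384/23)/(214/23)=637/107
back: M3=637/107
back: M2=-384/23−8/23·637/107=-2008/107
back: M1=24−1/4·-2008/107=3070/107
M: M0=0, M1=3070/107, M2=-2008/107, M3=637/107, M4=0
seg 0: a=4, c=M0/2=0, d=(M1−M0)/(6·1)=1535/321, b=Δ0−h0·(2M0+M1)/6=-4103/321
seg 1: a=-4, c=M1/2=1535/107, d=(M2−M1)/(6·1)=-2539/321, b=Δ1−h1·(2M1+M2)/6=502/321
seg 2: a=4, c=M2/2=-1004/107, d=(M3−M2)/(6·2)=2645/1284, b=Δ2−h2·(2M2+M3)/6=2095/321
seg 3: a=-4, c=M3/2=637/214, d=(M4−M3)/(6·3)=-637/1926, b=Δ3−h3·(2M3+M4)/6=-2018/321
t_q=3/4 → seg 0, τ=3/4; S=4+-4103/321·τ+0·τ²+1535/321·τ³=-24441/6848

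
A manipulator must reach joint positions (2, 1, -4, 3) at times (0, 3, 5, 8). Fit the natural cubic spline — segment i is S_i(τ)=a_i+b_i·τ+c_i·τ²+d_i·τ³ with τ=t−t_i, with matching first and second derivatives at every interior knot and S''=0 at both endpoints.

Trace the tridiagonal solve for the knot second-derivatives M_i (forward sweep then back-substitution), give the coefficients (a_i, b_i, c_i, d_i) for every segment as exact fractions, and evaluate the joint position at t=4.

  seg 0: a=2 b=31/48 c=0 d=-47/432
  seg 1: a=1 b=-55/24 c=-47/48 d=7/16
  seg 2: a=-4 b=-23/24 c=79/48 d=-79/432
S(4) = -11/6

Δ: Δ0=-1/3, Δ1=-5/2, Δ2=7/3
row 1: diag=10, rhs=-13; c'=1/5, d'=-13/10
row 2: denom=10−2·1/5=48/5; d'=(29−2·-13/10)/(48/5)=79/24
back: M2=79/24
back: M1=-13/10−1/5·79/24=-47/24
M: M0=0, M1=-47/24, M2=79/24, M3=0
seg 0: a=2, c=M0/2=0, d=(M1−M0)/(6·3)=-47/432, b=Δ0−h0·(2M0+M1)/6=31/48
seg 1: a=1, c=M1/2=-47/48, d=(M2−M1)/(6·2)=7/16, b=Δ1−h1·(2M1+M2)/6=-55/24
seg 2: a=-4, c=M2/2=79/48, d=(M3−M2)/(6·3)=-79/432, b=Δ2−h2·(2M2+M3)/6=-23/24
t_q=4 → seg 1, τ=1; S=1+-55/24·τ+-47/48·τ²+7/16·τ³=-11/6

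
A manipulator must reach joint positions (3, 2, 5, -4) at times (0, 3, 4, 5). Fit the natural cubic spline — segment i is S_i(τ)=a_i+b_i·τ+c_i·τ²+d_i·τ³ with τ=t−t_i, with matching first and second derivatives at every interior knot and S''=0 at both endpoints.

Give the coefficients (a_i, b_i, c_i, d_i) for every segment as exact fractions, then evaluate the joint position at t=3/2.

Δ: Δ0=-1/3, Δ1=3, Δ2=-9
row 1: diag=8, rhs=20; c'=1/8, d'=5/2
row 2: denom=4−1·1/8=31/8; d'=(-72−1·5/2)/(31/8)=-596/31
back: M2=-596/31
back: M1=5/2−1/8·-596/31=152/31
M: M0=0, M1=152/31, M2=-596/31, M3=0
seg 0: a=3, c=M0/2=0, d=(M1−M0)/(6·3)=76/279, b=Δ0−h0·(2M0+M1)/6=-259/93
seg 1: a=2, c=M1/2=76/31, d=(M2−M1)/(6·1)=-374/93, b=Δ1−h1·(2M1+M2)/6=425/93
seg 2: a=5, c=M2/2=-298/31, d=(M3−M2)/(6·1)=298/93, b=Δ2−h2·(2M2+M3)/6=-241/93
t_q=3/2 → seg 0, τ=3/2; S=3+-259/93·τ+0·τ²+76/279·τ³=-8/31

  seg 0: a=3 b=-259/93 c=0 d=76/279
  seg 1: a=2 b=425/93 c=76/31 d=-374/93
  seg 2: a=5 b=-241/93 c=-298/31 d=298/93
S(3/2) = -8/31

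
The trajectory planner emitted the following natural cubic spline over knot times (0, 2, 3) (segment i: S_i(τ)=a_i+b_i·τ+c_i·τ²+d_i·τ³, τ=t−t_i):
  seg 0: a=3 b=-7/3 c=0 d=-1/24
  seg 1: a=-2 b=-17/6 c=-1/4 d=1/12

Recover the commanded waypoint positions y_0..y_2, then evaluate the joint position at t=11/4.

y_0=3 y_1=-2 y_2=-5
S(11/4) = -1083/256

y_0 = S_0(0) = a_0 = 3
y_1 = S_1(0) = a_1 = -2
y_2 = S_1(1) = -5
t_q=11/4 is in segment 1 (τ=3/4); S_1(τ)=-1083/256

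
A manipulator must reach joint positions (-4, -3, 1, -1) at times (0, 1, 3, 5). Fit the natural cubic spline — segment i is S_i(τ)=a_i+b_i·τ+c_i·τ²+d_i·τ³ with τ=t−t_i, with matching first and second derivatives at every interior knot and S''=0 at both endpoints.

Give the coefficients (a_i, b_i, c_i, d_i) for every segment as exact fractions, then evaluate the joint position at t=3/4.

  seg 0: a=-4 b=15/22 c=0 d=7/22
  seg 1: a=-3 b=18/11 c=21/22 d=-17/44
  seg 2: a=1 b=9/11 c=-15/11 d=5/22
S(3/4) = -4723/1408

Δ: Δ0=1, Δ1=2, Δ2=-1
row 1: diag=6, rhs=6; c'=1/3, d'=1
row 2: denom=8−2·1/3=22/3; d'=(-18−2·1)/(22/3)=-30/11
back: M2=-30/11
back: M1=1−1/3·-30/11=21/11
M: M0=0, M1=21/11, M2=-30/11, M3=0
seg 0: a=-4, c=M0/2=0, d=(M1−M0)/(6·1)=7/22, b=Δ0−h0·(2M0+M1)/6=15/22
seg 1: a=-3, c=M1/2=21/22, d=(M2−M1)/(6·2)=-17/44, b=Δ1−h1·(2M1+M2)/6=18/11
seg 2: a=1, c=M2/2=-15/11, d=(M3−M2)/(6·2)=5/22, b=Δ2−h2·(2M2+M3)/6=9/11
t_q=3/4 → seg 0, τ=3/4; S=-4+15/22·τ+0·τ²+7/22·τ³=-4723/1408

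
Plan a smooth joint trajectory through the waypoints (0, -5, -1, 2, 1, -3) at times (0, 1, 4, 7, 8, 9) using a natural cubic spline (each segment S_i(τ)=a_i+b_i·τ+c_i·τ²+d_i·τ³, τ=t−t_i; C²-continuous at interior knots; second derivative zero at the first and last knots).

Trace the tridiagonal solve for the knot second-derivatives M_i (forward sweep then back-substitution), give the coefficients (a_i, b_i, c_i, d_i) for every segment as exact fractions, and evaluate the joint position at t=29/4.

  seg 0: a=0 b=-14159/2409 c=0 d=2114/2409
  seg 1: a=-5 b=-7817/2409 c=2114/803 d=-727/1971
  seg 2: a=-1 b=6244/2409 c=-1655/2409 d=1130/21681
  seg 3: a=2 b=-296/2409 c=-175/803 d=-1588/2409
  seg 4: a=1 b=-6110/2409 c=-1763/803 d=1763/2409
S(29/4) = 12497/6424

Δ: Δ0=-5, Δ1=4/3, Δ2=1, Δ3=-1, Δ4=-4
row 1: diag=8, rhs=38; c'=3/8, d'=19/4
row 2: denom=12−3·3/8=87/8; d'=(-2−3·19/4)/(87/8)=-130/87
row 3: denom=8−3·8/29=208/29; d'=(-12−3·-130/87)/(208/29)=-109/104
row 4: denom=4−1·29/208=803/208; d'=(-18−1·-109/104)/(803/208)=-3526/803
back: M4=-3526/803
back: M3=-109/104−29/208·-3526/803=-350/803
back: M2=-130/87−8/29·-350/803=-3310/2409
back: M1=19/4−3/8·-3310/2409=4228/803
M: M0=0, M1=4228/803, M2=-3310/2409, M3=-350/803, M4=-3526/803, M5=0
seg 0: a=0, c=M0/2=0, d=(M1−M0)/(6·1)=2114/2409, b=Δ0−h0·(2M0+M1)/6=-14159/2409
seg 1: a=-5, c=M1/2=2114/803, d=(M2−M1)/(6·3)=-727/1971, b=Δ1−h1·(2M1+M2)/6=-7817/2409
seg 2: a=-1, c=M2/2=-1655/2409, d=(M3−M2)/(6·3)=1130/21681, b=Δ2−h2·(2M2+M3)/6=6244/2409
seg 3: a=2, c=M3/2=-175/803, d=(M4−M3)/(6·1)=-1588/2409, b=Δ3−h3·(2M3+M4)/6=-296/2409
seg 4: a=1, c=M4/2=-1763/803, d=(M5−M4)/(6·1)=1763/2409, b=Δ4−h4·(2M4+M5)/6=-6110/2409
t_q=29/4 → seg 3, τ=1/4; S=2+-296/2409·τ+-175/803·τ²+-1588/2409·τ³=12497/6424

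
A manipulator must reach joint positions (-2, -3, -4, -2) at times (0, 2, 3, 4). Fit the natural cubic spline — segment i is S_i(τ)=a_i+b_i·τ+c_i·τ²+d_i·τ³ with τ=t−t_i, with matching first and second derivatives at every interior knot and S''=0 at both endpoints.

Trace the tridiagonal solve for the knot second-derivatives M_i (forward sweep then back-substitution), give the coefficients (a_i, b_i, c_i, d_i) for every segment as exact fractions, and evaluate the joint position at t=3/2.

Δ: Δ0=-1/2, Δ1=-1, Δ2=2
row 1: diag=6, rhs=-3; c'=1/6, d'=-1/2
row 2: denom=4−1·1/6=23/6; d'=(18−1·-1/2)/(23/6)=111/23
back: M2=111/23
back: M1=-1/2−1/6·111/23=-30/23
M: M0=0, M1=-30/23, M2=111/23, M3=0
seg 0: a=-2, c=M0/2=0, d=(M1−M0)/(6·2)=-5/46, b=Δ0−h0·(2M0+M1)/6=-3/46
seg 1: a=-3, c=M1/2=-15/23, d=(M2−M1)/(6·1)=47/46, b=Δ1−h1·(2M1+M2)/6=-63/46
seg 2: a=-4, c=M2/2=111/46, d=(M3−M2)/(6·1)=-37/46, b=Δ2−h2·(2M2+M3)/6=9/23
t_q=3/2 → seg 0, τ=3/2; S=-2+-3/46·τ+0·τ²+-5/46·τ³=-907/368

  seg 0: a=-2 b=-3/46 c=0 d=-5/46
  seg 1: a=-3 b=-63/46 c=-15/23 d=47/46
  seg 2: a=-4 b=9/23 c=111/46 d=-37/46
S(3/2) = -907/368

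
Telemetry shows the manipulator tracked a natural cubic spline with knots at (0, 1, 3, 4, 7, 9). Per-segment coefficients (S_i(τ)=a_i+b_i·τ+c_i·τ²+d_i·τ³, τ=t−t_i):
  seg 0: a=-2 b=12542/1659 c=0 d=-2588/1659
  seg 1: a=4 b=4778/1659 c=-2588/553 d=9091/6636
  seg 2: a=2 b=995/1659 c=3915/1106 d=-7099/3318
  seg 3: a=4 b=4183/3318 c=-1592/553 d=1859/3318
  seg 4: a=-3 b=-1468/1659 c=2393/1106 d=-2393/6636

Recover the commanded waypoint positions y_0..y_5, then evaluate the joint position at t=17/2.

y_0 = S_0(0) = a_0 = -2
y_1 = S_1(0) = a_1 = 4
y_2 = S_2(0) = a_2 = 2
y_3 = S_3(0) = a_3 = 4
y_4 = S_4(0) = a_4 = -3
y_5 = S_4(2) = 1
t_q=17/2 is in segment 4 (τ=3/2); S_4(τ)=-11965/17696

y_0=-2 y_1=4 y_2=2 y_3=4 y_4=-3 y_5=1
S(17/2) = -11965/17696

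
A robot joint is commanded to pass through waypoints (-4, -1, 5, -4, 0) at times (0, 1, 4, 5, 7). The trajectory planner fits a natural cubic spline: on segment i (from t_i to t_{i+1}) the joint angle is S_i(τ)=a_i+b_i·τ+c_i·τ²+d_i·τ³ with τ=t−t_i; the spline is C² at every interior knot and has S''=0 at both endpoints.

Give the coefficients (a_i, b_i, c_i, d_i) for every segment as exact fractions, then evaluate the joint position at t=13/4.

Δ: Δ0=3, Δ1=2, Δ2=-9, Δ3=2
row 1: diag=8, rhs=-6; c'=3/8, d'=-3/4
row 2: denom=8−3·3/8=55/8; d'=(-66−3·-3/4)/(55/8)=-102/11
row 3: denom=6−1·8/55=322/55; d'=(66−1·-102/11)/(322/55)=90/7
back: M3=90/7
back: M2=-102/11−8/55·90/7=-78/7
back: M1=-3/4−3/8·-78/7=24/7
M: M0=0, M1=24/7, M2=-78/7, M3=90/7, M4=0
seg 0: a=-4, c=M0/2=0, d=(M1−M0)/(6·1)=4/7, b=Δ0−h0·(2M0+M1)/6=17/7
seg 1: a=-1, c=M1/2=12/7, d=(M2−M1)/(6·3)=-17/21, b=Δ1−h1·(2M1+M2)/6=29/7
seg 2: a=5, c=M2/2=-39/7, d=(M3−M2)/(6·1)=4, b=Δ2−h2·(2M2+M3)/6=-52/7
seg 3: a=-4, c=M3/2=45/7, d=(M4−M3)/(6·2)=-15/14, b=Δ3−h3·(2M3+M4)/6=-46/7
t_q=13/4 → seg 1, τ=9/4; S=-1+29/7·τ+12/7·τ²+-17/21·τ³=3485/448

  seg 0: a=-4 b=17/7 c=0 d=4/7
  seg 1: a=-1 b=29/7 c=12/7 d=-17/21
  seg 2: a=5 b=-52/7 c=-39/7 d=4
  seg 3: a=-4 b=-46/7 c=45/7 d=-15/14
S(13/4) = 3485/448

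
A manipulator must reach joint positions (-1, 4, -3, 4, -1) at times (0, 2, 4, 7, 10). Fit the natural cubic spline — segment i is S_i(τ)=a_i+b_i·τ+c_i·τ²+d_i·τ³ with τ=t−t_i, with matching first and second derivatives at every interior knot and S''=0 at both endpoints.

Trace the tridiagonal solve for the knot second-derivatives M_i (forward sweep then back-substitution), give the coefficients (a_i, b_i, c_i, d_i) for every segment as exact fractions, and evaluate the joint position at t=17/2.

  seg 0: a=-1 b=94/21 c=0 d=-83/168
  seg 1: a=4 b=-61/42 c=-83/28 d=163/168
  seg 2: a=-3 b=-5/3 c=20/7 d=-32/63
  seg 3: a=4 b=37/21 c=-12/7 d=4/21
S(17/2) = 24/7

Δ: Δ0=5/2, Δ1=-7/2, Δ2=7/3, Δ3=-5/3
row 1: diag=8, rhs=-36; c'=1/4, d'=-9/2
row 2: denom=10−2·1/4=19/2; d'=(35−2·-9/2)/(19/2)=88/19
row 3: denom=12−3·6/19=210/19; d'=(-24−3·88/19)/(210/19)=-24/7
back: M3=-24/7
back: M2=88/19−6/19·-24/7=40/7
back: M1=-9/2−1/4·40/7=-83/14
M: M0=0, M1=-83/14, M2=40/7, M3=-24/7, M4=0
seg 0: a=-1, c=M0/2=0, d=(M1−M0)/(6·2)=-83/168, b=Δ0−h0·(2M0+M1)/6=94/21
seg 1: a=4, c=M1/2=-83/28, d=(M2−M1)/(6·2)=163/168, b=Δ1−h1·(2M1+M2)/6=-61/42
seg 2: a=-3, c=M2/2=20/7, d=(M3−M2)/(6·3)=-32/63, b=Δ2−h2·(2M2+M3)/6=-5/3
seg 3: a=4, c=M3/2=-12/7, d=(M4−M3)/(6·3)=4/21, b=Δ3−h3·(2M3+M4)/6=37/21
t_q=17/2 → seg 3, τ=3/2; S=4+37/21·τ+-12/7·τ²+4/21·τ³=24/7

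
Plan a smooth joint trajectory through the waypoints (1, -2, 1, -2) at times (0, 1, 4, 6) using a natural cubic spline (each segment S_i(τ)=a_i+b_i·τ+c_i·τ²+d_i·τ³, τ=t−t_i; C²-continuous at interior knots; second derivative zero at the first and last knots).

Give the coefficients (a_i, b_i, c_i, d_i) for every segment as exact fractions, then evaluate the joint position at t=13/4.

Δ: Δ0=-3, Δ1=1, Δ2=-3/2
row 1: diag=8, rhs=24; c'=3/8, d'=3
row 2: denom=10−3·3/8=71/8; d'=(-15−3·3)/(71/8)=-192/71
back: M2=-192/71
back: M1=3−3/8·-192/71=285/71
M: M0=0, M1=285/71, M2=-192/71, M3=0
seg 0: a=1, c=M0/2=0, d=(M1−M0)/(6·1)=95/142, b=Δ0−h0·(2M0+M1)/6=-521/142
seg 1: a=-2, c=M1/2=285/142, d=(M2−M1)/(6·3)=-53/142, b=Δ1−h1·(2M1+M2)/6=-118/71
seg 2: a=1, c=M2/2=-96/71, d=(M3−M2)/(6·2)=16/71, b=Δ2−h2·(2M2+M3)/6=43/142
t_q=13/4 → seg 1, τ=9/4; S=-2+-118/71·τ+285/142·τ²+-53/142·τ³=1543/9088

  seg 0: a=1 b=-521/142 c=0 d=95/142
  seg 1: a=-2 b=-118/71 c=285/142 d=-53/142
  seg 2: a=1 b=43/142 c=-96/71 d=16/71
S(13/4) = 1543/9088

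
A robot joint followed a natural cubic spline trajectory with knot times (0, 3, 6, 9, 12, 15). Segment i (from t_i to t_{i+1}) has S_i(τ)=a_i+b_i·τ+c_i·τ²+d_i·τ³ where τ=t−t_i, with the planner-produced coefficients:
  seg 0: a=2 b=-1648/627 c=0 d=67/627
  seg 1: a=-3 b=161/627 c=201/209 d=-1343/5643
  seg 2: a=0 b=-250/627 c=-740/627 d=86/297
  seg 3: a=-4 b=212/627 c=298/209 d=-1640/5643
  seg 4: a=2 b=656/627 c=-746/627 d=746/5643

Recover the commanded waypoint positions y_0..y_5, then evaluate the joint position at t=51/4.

y_0 = S_0(0) = a_0 = 2
y_1 = S_1(0) = a_1 = -3
y_2 = S_2(0) = a_2 = 0
y_3 = S_3(0) = a_3 = -4
y_4 = S_4(0) = a_4 = 2
y_5 = S_4(3) = -2
t_q=51/4 is in segment 4 (τ=3/4); S_4(τ)=14521/6688

y_0=2 y_1=-3 y_2=0 y_3=-4 y_4=2 y_5=-2
S(51/4) = 14521/6688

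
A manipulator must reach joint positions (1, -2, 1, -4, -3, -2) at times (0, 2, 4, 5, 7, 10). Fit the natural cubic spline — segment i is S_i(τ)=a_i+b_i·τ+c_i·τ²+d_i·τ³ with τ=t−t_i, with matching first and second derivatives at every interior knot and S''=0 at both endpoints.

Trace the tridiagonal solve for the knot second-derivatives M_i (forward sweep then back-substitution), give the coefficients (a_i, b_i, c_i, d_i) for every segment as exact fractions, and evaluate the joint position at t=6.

  seg 0: a=1 b=-5407/1788 c=0 d=2725/7152
  seg 1: a=-2 b=692/447 c=2725/1192 d=-8261/7152
  seg 2: a=1 b=-5665/1788 c=-692/149 d=5029/1788
  seg 3: a=-4 b=-3593/894 c=2261/596 d=-2743/3576
  seg 4: a=-3 b=872/447 c=-241/298 d=241/2682
S(6) = -5951/1192

Δ: Δ0=-3/2, Δ1=3/2, Δ2=-5, Δ3=1/2, Δ4=1/3
row 1: diag=8, rhs=18; c'=1/4, d'=9/4
row 2: denom=6−2·1/4=11/2; d'=(-39−2·9/4)/(11/2)=-87/11
row 3: denom=6−1·2/11=64/11; d'=(33−1·-87/11)/(64/11)=225/32
row 4: denom=10−2·11/32=149/16; d'=(-1−2·225/32)/(149/16)=-241/149
back: M4=-241/149
back: M3=225/32−11/32·-241/149=2261/298
back: M2=-87/11−2/11·2261/298=-1384/149
back: M1=9/4−1/4·-1384/149=2725/596
M: M0=0, M1=2725/596, M2=-1384/149, M3=2261/298, M4=-241/149, M5=0
seg 0: a=1, c=M0/2=0, d=(M1−M0)/(6·2)=2725/7152, b=Δ0−h0·(2M0+M1)/6=-5407/1788
seg 1: a=-2, c=M1/2=2725/1192, d=(M2−M1)/(6·2)=-8261/7152, b=Δ1−h1·(2M1+M2)/6=692/447
seg 2: a=1, c=M2/2=-692/149, d=(M3−M2)/(6·1)=5029/1788, b=Δ2−h2·(2M2+M3)/6=-5665/1788
seg 3: a=-4, c=M3/2=2261/596, d=(M4−M3)/(6·2)=-2743/3576, b=Δ3−h3·(2M3+M4)/6=-3593/894
seg 4: a=-3, c=M4/2=-241/298, d=(M5−M4)/(6·3)=241/2682, b=Δ4−h4·(2M4+M5)/6=872/447
t_q=6 → seg 3, τ=1; S=-4+-3593/894·τ+2261/596·τ²+-2743/3576·τ³=-5951/1192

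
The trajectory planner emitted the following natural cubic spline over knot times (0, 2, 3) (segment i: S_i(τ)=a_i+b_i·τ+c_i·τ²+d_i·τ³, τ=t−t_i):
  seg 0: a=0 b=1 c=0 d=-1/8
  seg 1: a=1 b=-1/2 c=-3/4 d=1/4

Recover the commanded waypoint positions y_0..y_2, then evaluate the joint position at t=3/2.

y_0 = S_0(0) = a_0 = 0
y_1 = S_1(0) = a_1 = 1
y_2 = S_1(1) = 0
t_q=3/2 is in segment 0 (τ=3/2); S_0(τ)=69/64

y_0=0 y_1=1 y_2=0
S(3/2) = 69/64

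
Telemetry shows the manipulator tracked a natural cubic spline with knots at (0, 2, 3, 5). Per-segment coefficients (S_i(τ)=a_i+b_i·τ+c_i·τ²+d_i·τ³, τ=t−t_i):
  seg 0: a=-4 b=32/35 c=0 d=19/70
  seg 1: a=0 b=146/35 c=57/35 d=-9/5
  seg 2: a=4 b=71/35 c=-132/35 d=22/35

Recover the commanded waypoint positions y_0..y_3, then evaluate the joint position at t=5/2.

y_0 = S_0(0) = a_0 = -4
y_1 = S_1(0) = a_1 = 0
y_2 = S_2(0) = a_2 = 4
y_3 = S_2(2) = -2
t_q=5/2 is in segment 1 (τ=1/2); S_1(τ)=127/56

y_0=-4 y_1=0 y_2=4 y_3=-2
S(5/2) = 127/56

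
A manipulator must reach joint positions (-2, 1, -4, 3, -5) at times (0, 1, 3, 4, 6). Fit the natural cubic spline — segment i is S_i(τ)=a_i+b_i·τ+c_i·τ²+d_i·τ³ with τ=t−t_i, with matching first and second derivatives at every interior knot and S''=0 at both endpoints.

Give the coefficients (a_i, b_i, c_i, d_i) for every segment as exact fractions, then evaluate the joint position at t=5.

Δ: Δ0=3, Δ1=-5/2, Δ2=7, Δ3=-4
row 1: diag=6, rhs=-33; c'=1/3, d'=-11/2
row 2: denom=6−2·1/3=16/3; d'=(57−2·-11/2)/(16/3)=51/4
row 3: denom=6−1·3/16=93/16; d'=(-66−1·51/4)/(93/16)=-420/31
back: M3=-420/31
back: M2=51/4−3/16·-420/31=474/31
back: M1=-11/2−1/3·474/31=-657/62
M: M0=0, M1=-657/62, M2=474/31, M3=-420/31, M4=0
seg 0: a=-2, c=M0/2=0, d=(M1−M0)/(6·1)=-219/124, b=Δ0−h0·(2M0+M1)/6=591/124
seg 1: a=1, c=M1/2=-657/124, d=(M2−M1)/(6·2)=535/248, b=Δ1−h1·(2M1+M2)/6=-33/62
seg 2: a=-4, c=M2/2=237/31, d=(M3−M2)/(6·1)=-149/31, b=Δ2−h2·(2M2+M3)/6=129/31
seg 3: a=3, c=M3/2=-210/31, d=(M4−M3)/(6·2)=35/31, b=Δ3−h3·(2M3+M4)/6=156/31
t_q=5 → seg 3, τ=1; S=3+156/31·τ+-210/31·τ²+35/31·τ³=74/31

  seg 0: a=-2 b=591/124 c=0 d=-219/124
  seg 1: a=1 b=-33/62 c=-657/124 d=535/248
  seg 2: a=-4 b=129/31 c=237/31 d=-149/31
  seg 3: a=3 b=156/31 c=-210/31 d=35/31
S(5) = 74/31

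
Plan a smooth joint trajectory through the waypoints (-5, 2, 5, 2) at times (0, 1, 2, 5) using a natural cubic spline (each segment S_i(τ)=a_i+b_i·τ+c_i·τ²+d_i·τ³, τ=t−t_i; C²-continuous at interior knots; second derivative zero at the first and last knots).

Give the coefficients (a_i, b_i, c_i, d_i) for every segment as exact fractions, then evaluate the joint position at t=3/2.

  seg 0: a=-5 b=245/31 c=0 d=-28/31
  seg 1: a=2 b=161/31 c=-84/31 d=16/31
  seg 2: a=5 b=41/31 c=-36/31 d=4/31
S(3/2) = 247/62

Δ: Δ0=7, Δ1=3, Δ2=-1
row 1: diag=4, rhs=-24; c'=1/4, d'=-6
row 2: denom=8−1·1/4=31/4; d'=(-24−1·-6)/(31/4)=-72/31
back: M2=-72/31
back: M1=-6−1/4·-72/31=-168/31
M: M0=0, M1=-168/31, M2=-72/31, M3=0
seg 0: a=-5, c=M0/2=0, d=(M1−M0)/(6·1)=-28/31, b=Δ0−h0·(2M0+M1)/6=245/31
seg 1: a=2, c=M1/2=-84/31, d=(M2−M1)/(6·1)=16/31, b=Δ1−h1·(2M1+M2)/6=161/31
seg 2: a=5, c=M2/2=-36/31, d=(M3−M2)/(6·3)=4/31, b=Δ2−h2·(2M2+M3)/6=41/31
t_q=3/2 → seg 1, τ=1/2; S=2+161/31·τ+-84/31·τ²+16/31·τ³=247/62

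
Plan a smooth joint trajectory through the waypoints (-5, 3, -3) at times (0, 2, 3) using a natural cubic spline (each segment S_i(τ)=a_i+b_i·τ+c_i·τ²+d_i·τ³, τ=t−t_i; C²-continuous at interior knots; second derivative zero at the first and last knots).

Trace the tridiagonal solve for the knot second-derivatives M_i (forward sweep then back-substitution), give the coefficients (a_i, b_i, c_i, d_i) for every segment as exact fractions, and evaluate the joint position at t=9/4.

Δ: Δ0=4, Δ1=-6
row 1: diag=6, rhs=-60; c'=1/6, d'=-10
back: M1=-10
M: M0=0, M1=-10, M2=0
seg 0: a=-5, c=M0/2=0, d=(M1−M0)/(6·2)=-5/6, b=Δ0−h0·(2M0+M1)/6=22/3
seg 1: a=3, c=M1/2=-5, d=(M2−M1)/(6·1)=5/3, b=Δ1−h1·(2M1+M2)/6=-8/3
t_q=9/4 → seg 1, τ=1/4; S=3+-8/3·τ+-5·τ²+5/3·τ³=131/64

  seg 0: a=-5 b=22/3 c=0 d=-5/6
  seg 1: a=3 b=-8/3 c=-5 d=5/3
S(9/4) = 131/64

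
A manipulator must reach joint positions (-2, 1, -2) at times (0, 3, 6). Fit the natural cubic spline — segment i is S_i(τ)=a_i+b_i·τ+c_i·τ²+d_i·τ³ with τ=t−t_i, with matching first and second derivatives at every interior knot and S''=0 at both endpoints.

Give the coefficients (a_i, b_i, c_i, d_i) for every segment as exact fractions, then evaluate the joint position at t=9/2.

  seg 0: a=-2 b=3/2 c=0 d=-1/18
  seg 1: a=1 b=0 c=-1/2 d=1/18
S(9/2) = 1/16

Δ: Δ0=1, Δ1=-1
row 1: diag=12, rhs=-12; c'=1/4, d'=-1
back: M1=-1
M: M0=0, M1=-1, M2=0
seg 0: a=-2, c=M0/2=0, d=(M1−M0)/(6·3)=-1/18, b=Δ0−h0·(2M0+M1)/6=3/2
seg 1: a=1, c=M1/2=-1/2, d=(M2−M1)/(6·3)=1/18, b=Δ1−h1·(2M1+M2)/6=0
t_q=9/2 → seg 1, τ=3/2; S=1+0·τ+-1/2·τ²+1/18·τ³=1/16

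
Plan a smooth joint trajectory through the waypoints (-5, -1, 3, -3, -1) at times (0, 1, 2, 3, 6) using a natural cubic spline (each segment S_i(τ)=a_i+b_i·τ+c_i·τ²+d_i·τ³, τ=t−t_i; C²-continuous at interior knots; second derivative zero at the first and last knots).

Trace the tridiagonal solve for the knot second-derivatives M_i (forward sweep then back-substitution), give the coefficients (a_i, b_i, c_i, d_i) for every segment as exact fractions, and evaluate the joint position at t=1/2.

Δ: Δ0=4, Δ1=4, Δ2=-6, Δ3=2/3
row 1: diag=4, rhs=0; c'=1/4, d'=0
row 2: denom=4−1·1/4=15/4; d'=(-60−1·0)/(15/4)=-16
row 3: denom=8−1·4/15=116/15; d'=(40−1·-16)/(116/15)=210/29
back: M3=210/29
back: M2=-16−4/15·210/29=-520/29
back: M1=0−1/4·-520/29=130/29
M: M0=0, M1=130/29, M2=-520/29, M3=210/29, M4=0
seg 0: a=-5, c=M0/2=0, d=(M1−M0)/(6·1)=65/87, b=Δ0−h0·(2M0+M1)/6=283/87
seg 1: a=-1, c=M1/2=65/29, d=(M2−M1)/(6·1)=-325/87, b=Δ1−h1·(2M1+M2)/6=478/87
seg 2: a=3, c=M2/2=-260/29, d=(M3−M2)/(6·1)=365/87, b=Δ2−h2·(2M2+M3)/6=-107/87
seg 3: a=-3, c=M3/2=105/29, d=(M4−M3)/(6·3)=-35/87, b=Δ3−h3·(2M3+M4)/6=-572/87
t_q=1/2 → seg 0, τ=1/2; S=-5+283/87·τ+0·τ²+65/87·τ³=-761/232

  seg 0: a=-5 b=283/87 c=0 d=65/87
  seg 1: a=-1 b=478/87 c=65/29 d=-325/87
  seg 2: a=3 b=-107/87 c=-260/29 d=365/87
  seg 3: a=-3 b=-572/87 c=105/29 d=-35/87
S(1/2) = -761/232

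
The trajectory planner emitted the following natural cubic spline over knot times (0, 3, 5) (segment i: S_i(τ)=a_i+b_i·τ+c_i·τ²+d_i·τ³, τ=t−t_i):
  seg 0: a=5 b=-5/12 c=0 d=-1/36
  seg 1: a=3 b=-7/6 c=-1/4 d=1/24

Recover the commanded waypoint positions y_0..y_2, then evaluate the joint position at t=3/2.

y_0=5 y_1=3 y_2=0
S(3/2) = 137/32

y_0 = S_0(0) = a_0 = 5
y_1 = S_1(0) = a_1 = 3
y_2 = S_1(2) = 0
t_q=3/2 is in segment 0 (τ=3/2); S_0(τ)=137/32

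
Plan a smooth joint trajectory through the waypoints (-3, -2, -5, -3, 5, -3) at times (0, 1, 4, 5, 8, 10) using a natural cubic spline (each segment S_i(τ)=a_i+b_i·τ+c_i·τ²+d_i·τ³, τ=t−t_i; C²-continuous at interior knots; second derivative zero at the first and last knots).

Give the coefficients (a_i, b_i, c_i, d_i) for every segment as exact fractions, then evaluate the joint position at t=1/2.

Δ: Δ0=1, Δ1=-1, Δ2=2, Δ3=8/3, Δ4=-4
row 1: diag=8, rhs=-12; c'=3/8, d'=-3/2
row 2: denom=8−3·3/8=55/8; d'=(18−3·-3/2)/(55/8)=36/11
row 3: denom=8−1·8/55=432/55; d'=(4−1·36/11)/(432/55)=5/54
row 4: denom=10−3·55/144=425/48; d'=(-40−3·5/54)/(425/48)=-232/51
back: M4=-232/51
back: M3=5/54−55/144·-232/51=280/153
back: M2=36/11−8/55·280/153=460/153
back: M1=-3/2−3/8·460/153=-134/51
M: M0=0, M1=-134/51, M2=460/153, M3=280/153, M4=-232/51, M5=0
seg 0: a=-3, c=M0/2=0, d=(M1−M0)/(6·1)=-67/153, b=Δ0−h0·(2M0+M1)/6=220/153
seg 1: a=-2, c=M1/2=-67/51, d=(M2−M1)/(6·3)=431/1377, b=Δ1−h1·(2M1+M2)/6=19/153
seg 2: a=-5, c=M2/2=230/153, d=(M3−M2)/(6·1)=-10/51, b=Δ2−h2·(2M2+M3)/6=106/153
seg 3: a=-3, c=M3/2=140/153, d=(M4−M3)/(6·3)=-488/1377, b=Δ3−h3·(2M3+M4)/6=28/9
seg 4: a=5, c=M4/2=-116/51, d=(M5−M4)/(6·2)=58/153, b=Δ4−h4·(2M4+M5)/6=-148/153
t_q=1/2 → seg 0, τ=1/2; S=-3+220/153·τ+0·τ²+-67/153·τ³=-953/408

  seg 0: a=-3 b=220/153 c=0 d=-67/153
  seg 1: a=-2 b=19/153 c=-67/51 d=431/1377
  seg 2: a=-5 b=106/153 c=230/153 d=-10/51
  seg 3: a=-3 b=28/9 c=140/153 d=-488/1377
  seg 4: a=5 b=-148/153 c=-116/51 d=58/153
S(1/2) = -953/408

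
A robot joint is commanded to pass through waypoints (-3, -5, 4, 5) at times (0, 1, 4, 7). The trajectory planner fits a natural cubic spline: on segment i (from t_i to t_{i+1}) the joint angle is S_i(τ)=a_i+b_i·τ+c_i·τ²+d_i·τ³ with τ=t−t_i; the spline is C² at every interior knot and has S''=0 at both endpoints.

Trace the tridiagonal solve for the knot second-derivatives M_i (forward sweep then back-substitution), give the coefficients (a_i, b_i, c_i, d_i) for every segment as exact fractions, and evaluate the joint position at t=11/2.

  seg 0: a=-3 b=-242/87 c=0 d=68/87
  seg 1: a=-5 b=-38/87 c=68/29 d=-313/783
  seg 2: a=4 b=247/87 c=-109/87 d=109/783
S(11/2) = 1371/232

Δ: Δ0=-2, Δ1=3, Δ2=1/3
row 1: diag=8, rhs=30; c'=3/8, d'=15/4
row 2: denom=12−3·3/8=87/8; d'=(-16−3·15/4)/(87/8)=-218/87
back: M2=-218/87
back: M1=15/4−3/8·-218/87=136/29
M: M0=0, M1=136/29, M2=-218/87, M3=0
seg 0: a=-3, c=M0/2=0, d=(M1−M0)/(6·1)=68/87, b=Δ0−h0·(2M0+M1)/6=-242/87
seg 1: a=-5, c=M1/2=68/29, d=(M2−M1)/(6·3)=-313/783, b=Δ1−h1·(2M1+M2)/6=-38/87
seg 2: a=4, c=M2/2=-109/87, d=(M3−M2)/(6·3)=109/783, b=Δ2−h2·(2M2+M3)/6=247/87
t_q=11/2 → seg 2, τ=3/2; S=4+247/87·τ+-109/87·τ²+109/783·τ³=1371/232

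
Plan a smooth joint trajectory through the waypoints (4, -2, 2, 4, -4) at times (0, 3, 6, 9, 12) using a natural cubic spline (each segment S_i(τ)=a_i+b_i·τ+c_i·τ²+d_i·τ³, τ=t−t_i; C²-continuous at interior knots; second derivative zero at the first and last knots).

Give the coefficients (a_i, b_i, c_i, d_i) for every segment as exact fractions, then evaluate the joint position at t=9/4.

  seg 0: a=4 b=-121/42 c=0 d=37/378
  seg 1: a=-2 b=-5/21 c=37/42 d=-5/42
  seg 2: a=2 b=11/6 c=-4/21 d=-25/378
  seg 3: a=4 b=-23/21 c=-11/14 d=11/126
S(9/4) = -175/128

Δ: Δ0=-2, Δ1=4/3, Δ2=2/3, Δ3=-8/3
row 1: diag=12, rhs=20; c'=1/4, d'=5/3
row 2: denom=12−3·1/4=45/4; d'=(-4−3·5/3)/(45/4)=-4/5
row 3: denom=12−3·4/15=56/5; d'=(-20−3·-4/5)/(56/5)=-11/7
back: M3=-11/7
back: M2=-4/5−4/15·-11/7=-8/21
back: M1=5/3−1/4·-8/21=37/21
M: M0=0, M1=37/21, M2=-8/21, M3=-11/7, M4=0
seg 0: a=4, c=M0/2=0, d=(M1−M0)/(6·3)=37/378, b=Δ0−h0·(2M0+M1)/6=-121/42
seg 1: a=-2, c=M1/2=37/42, d=(M2−M1)/(6·3)=-5/42, b=Δ1−h1·(2M1+M2)/6=-5/21
seg 2: a=2, c=M2/2=-4/21, d=(M3−M2)/(6·3)=-25/378, b=Δ2−h2·(2M2+M3)/6=11/6
seg 3: a=4, c=M3/2=-11/14, d=(M4−M3)/(6·3)=11/126, b=Δ3−h3·(2M3+M4)/6=-23/21
t_q=9/4 → seg 0, τ=9/4; S=4+-121/42·τ+0·τ²+37/378·τ³=-175/128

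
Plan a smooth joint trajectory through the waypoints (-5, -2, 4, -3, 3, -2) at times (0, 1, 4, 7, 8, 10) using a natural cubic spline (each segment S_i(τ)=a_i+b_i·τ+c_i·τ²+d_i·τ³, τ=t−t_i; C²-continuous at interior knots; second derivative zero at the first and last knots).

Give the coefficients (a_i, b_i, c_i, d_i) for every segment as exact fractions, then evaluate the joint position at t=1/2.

Δ: Δ0=3, Δ1=2, Δ2=-7/3, Δ3=6, Δ4=-5/2
row 1: diag=8, rhs=-6; c'=3/8, d'=-3/4
row 2: denom=12−3·3/8=87/8; d'=(-26−3·-3/4)/(87/8)=-190/87
row 3: denom=8−3·8/29=208/29; d'=(50−3·-190/87)/(208/29)=205/26
row 4: denom=6−1·29/208=1219/208; d'=(-51−1·205/26)/(1219/208)=-12248/1219
back: M4=-12248/1219
back: M3=205/26−29/208·-12248/1219=11319/1219
back: M2=-190/87−8/29·11319/1219=-17354/3657
back: M1=-3/4−3/8·-17354/3657=1255/1219
M: M0=0, M1=1255/1219, M2=-17354/3657, M3=11319/1219, M4=-12248/1219, M5=0
seg 0: a=-5, c=M0/2=0, d=(M1−M0)/(6·1)=1255/7314, b=Δ0−h0·(2M0+M1)/6=20687/7314
seg 1: a=-2, c=M1/2=1255/2438, d=(M2−M1)/(6·3)=-21119/65826, b=Δ1−h1·(2M1+M2)/6=12226/3657
seg 2: a=4, c=M2/2=-8677/3657, d=(M3−M2)/(6·3)=51311/65826, b=Δ2−h2·(2M2+M3)/6=-16315/7314
seg 3: a=-3, c=M3/2=11319/2438, d=(M4−M3)/(6·1)=-23567/7314, b=Δ3−h3·(2M3+M4)/6=16747/3657
seg 4: a=3, c=M4/2=-6124/1219, d=(M5−M4)/(6·2)=3062/3657, b=Δ4−h4·(2M4+M5)/6=30707/7314
t_q=1/2 → seg 0, τ=1/2; S=-5+20687/7314·τ+0·τ²+1255/7314·τ³=-69519/19504

  seg 0: a=-5 b=20687/7314 c=0 d=1255/7314
  seg 1: a=-2 b=12226/3657 c=1255/2438 d=-21119/65826
  seg 2: a=4 b=-16315/7314 c=-8677/3657 d=51311/65826
  seg 3: a=-3 b=16747/3657 c=11319/2438 d=-23567/7314
  seg 4: a=3 b=30707/7314 c=-6124/1219 d=3062/3657
S(1/2) = -69519/19504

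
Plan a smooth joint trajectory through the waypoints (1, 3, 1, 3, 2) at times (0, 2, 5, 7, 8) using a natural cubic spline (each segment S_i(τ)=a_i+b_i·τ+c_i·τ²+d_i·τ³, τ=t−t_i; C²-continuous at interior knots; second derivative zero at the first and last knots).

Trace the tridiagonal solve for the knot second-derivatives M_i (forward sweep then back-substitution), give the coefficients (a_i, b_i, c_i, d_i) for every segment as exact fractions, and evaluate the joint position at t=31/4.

Δ: Δ0=1, Δ1=-2/3, Δ2=1, Δ3=-1
row 1: diag=10, rhs=-10; c'=3/10, d'=-1
row 2: denom=10−3·3/10=91/10; d'=(10−3·-1)/(91/10)=10/7
row 3: denom=6−2·20/91=506/91; d'=(-12−2·10/7)/(506/91)=-676/253
back: M3=-676/253
back: M2=10/7−20/91·-676/253=510/253
back: M1=-1−3/10·510/253=-406/253
M: M0=0, M1=-406/253, M2=510/253, M3=-676/253, M4=0
seg 0: a=1, c=M0/2=0, d=(M1−M0)/(6·2)=-203/1518, b=Δ0−h0·(2M0+M1)/6=1165/759
seg 1: a=3, c=M1/2=-203/253, d=(M2−M1)/(6·3)=458/2277, b=Δ1−h1·(2M1+M2)/6=-53/759
seg 2: a=1, c=M2/2=255/253, d=(M3−M2)/(6·2)=-593/1518, b=Δ2−h2·(2M2+M3)/6=415/759
seg 3: a=3, c=M3/2=-338/253, d=(M4−M3)/(6·1)=338/759, b=Δ3−h3·(2M3+M4)/6=-83/759
t_q=31/4 → seg 3, τ=3/4; S=3+-83/759·τ+-338/253·τ²+338/759·τ³=19061/8096

  seg 0: a=1 b=1165/759 c=0 d=-203/1518
  seg 1: a=3 b=-53/759 c=-203/253 d=458/2277
  seg 2: a=1 b=415/759 c=255/253 d=-593/1518
  seg 3: a=3 b=-83/759 c=-338/253 d=338/759
S(31/4) = 19061/8096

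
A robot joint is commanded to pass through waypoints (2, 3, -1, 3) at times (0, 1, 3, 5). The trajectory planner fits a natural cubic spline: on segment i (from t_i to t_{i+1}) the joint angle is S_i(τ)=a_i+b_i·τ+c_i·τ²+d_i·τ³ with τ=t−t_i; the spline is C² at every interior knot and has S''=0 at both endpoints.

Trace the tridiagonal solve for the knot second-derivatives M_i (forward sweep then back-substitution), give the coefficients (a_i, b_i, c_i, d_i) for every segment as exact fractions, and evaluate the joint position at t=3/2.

  seg 0: a=2 b=19/11 c=0 d=-8/11
  seg 1: a=3 b=-5/11 c=-24/11 d=31/44
  seg 2: a=-1 b=-8/11 c=45/22 d=-15/44
S(3/2) = 815/352

Δ: Δ0=1, Δ1=-2, Δ2=2
row 1: diag=6, rhs=-18; c'=1/3, d'=-3
row 2: denom=8−2·1/3=22/3; d'=(24−2·-3)/(22/3)=45/11
back: M2=45/11
back: M1=-3−1/3·45/11=-48/11
M: M0=0, M1=-48/11, M2=45/11, M3=0
seg 0: a=2, c=M0/2=0, d=(M1−M0)/(6·1)=-8/11, b=Δ0−h0·(2M0+M1)/6=19/11
seg 1: a=3, c=M1/2=-24/11, d=(M2−M1)/(6·2)=31/44, b=Δ1−h1·(2M1+M2)/6=-5/11
seg 2: a=-1, c=M2/2=45/22, d=(M3−M2)/(6·2)=-15/44, b=Δ2−h2·(2M2+M3)/6=-8/11
t_q=3/2 → seg 1, τ=1/2; S=3+-5/11·τ+-24/11·τ²+31/44·τ³=815/352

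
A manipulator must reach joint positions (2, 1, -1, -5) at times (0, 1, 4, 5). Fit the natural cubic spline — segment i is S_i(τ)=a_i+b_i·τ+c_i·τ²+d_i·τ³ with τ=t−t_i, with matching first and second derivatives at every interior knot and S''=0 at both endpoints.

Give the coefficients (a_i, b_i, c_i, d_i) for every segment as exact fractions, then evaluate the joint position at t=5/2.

Δ: Δ0=-1, Δ1=-2/3, Δ2=-4
row 1: diag=8, rhs=2; c'=3/8, d'=1/4
row 2: denom=8−3·3/8=55/8; d'=(-20−3·1/4)/(55/8)=-166/55
back: M2=-166/55
back: M1=1/4−3/8·-166/55=76/55
M: M0=0, M1=76/55, M2=-166/55, M3=0
seg 0: a=2, c=M0/2=0, d=(M1−M0)/(6·1)=38/165, b=Δ0−h0·(2M0+M1)/6=-203/165
seg 1: a=1, c=M1/2=38/55, d=(M2−M1)/(6·3)=-11/45, b=Δ1−h1·(2M1+M2)/6=-89/165
seg 2: a=-1, c=M2/2=-83/55, d=(M3−M2)/(6·1)=83/165, b=Δ2−h2·(2M2+M3)/6=-494/165
t_q=5/2 → seg 1, τ=3/2; S=1+-89/165·τ+38/55·τ²+-11/45·τ³=81/88

  seg 0: a=2 b=-203/165 c=0 d=38/165
  seg 1: a=1 b=-89/165 c=38/55 d=-11/45
  seg 2: a=-1 b=-494/165 c=-83/55 d=83/165
S(5/2) = 81/88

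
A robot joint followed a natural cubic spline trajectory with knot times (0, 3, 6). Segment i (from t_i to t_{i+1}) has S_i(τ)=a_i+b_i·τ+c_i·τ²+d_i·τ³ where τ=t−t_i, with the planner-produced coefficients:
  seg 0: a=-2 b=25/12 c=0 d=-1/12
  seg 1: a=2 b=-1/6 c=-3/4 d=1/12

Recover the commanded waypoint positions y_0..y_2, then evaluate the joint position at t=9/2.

y_0 = S_0(0) = a_0 = -2
y_1 = S_1(0) = a_1 = 2
y_2 = S_1(3) = -3
t_q=9/2 is in segment 1 (τ=3/2); S_1(τ)=11/32

y_0=-2 y_1=2 y_2=-3
S(9/2) = 11/32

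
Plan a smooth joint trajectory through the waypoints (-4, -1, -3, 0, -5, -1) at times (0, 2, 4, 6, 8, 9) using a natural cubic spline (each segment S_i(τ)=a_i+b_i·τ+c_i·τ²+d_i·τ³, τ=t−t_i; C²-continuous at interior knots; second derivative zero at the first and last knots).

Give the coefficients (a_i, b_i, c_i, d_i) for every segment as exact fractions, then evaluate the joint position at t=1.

Δ: Δ0=3/2, Δ1=-1, Δ2=3/2, Δ3=-5/2, Δ4=4
row 1: diag=8, rhs=-15; c'=1/4, d'=-15/8
row 2: denom=8−2·1/4=15/2; d'=(15−2·-15/8)/(15/2)=5/2
row 3: denom=8−2·4/15=112/15; d'=(-24−2·5/2)/(112/15)=-435/112
row 4: denom=6−2·15/56=153/28; d'=(39−2·-435/112)/(153/28)=291/34
back: M4=291/34
back: M3=-435/112−15/56·291/34=-105/17
back: M2=5/2−4/15·-105/17=141/34
back: M1=-15/8−1/4·141/34=-99/34
M: M0=0, M1=-99/34, M2=141/34, M3=-105/17, M4=291/34, M5=0
seg 0: a=-4, c=M0/2=0, d=(M1−M0)/(6·2)=-33/136, b=Δ0−h0·(2M0+M1)/6=42/17
seg 1: a=-1, c=M1/2=-99/68, d=(M2−M1)/(6·2)=10/17, b=Δ1−h1·(2M1+M2)/6=-15/34
seg 2: a=-3, c=M2/2=141/68, d=(M3−M2)/(6·2)=-117/136, b=Δ2−h2·(2M2+M3)/6=27/34
seg 3: a=0, c=M3/2=-105/34, d=(M4−M3)/(6·2)=167/136, b=Δ3−h3·(2M3+M4)/6=-21/17
seg 4: a=-5, c=M4/2=291/68, d=(M5−M4)/(6·1)=-97/68, b=Δ4−h4·(2M4+M5)/6=39/34
t_q=1 → seg 0, τ=1; S=-4+42/17·τ+0·τ²+-33/136·τ³=-241/136

  seg 0: a=-4 b=42/17 c=0 d=-33/136
  seg 1: a=-1 b=-15/34 c=-99/68 d=10/17
  seg 2: a=-3 b=27/34 c=141/68 d=-117/136
  seg 3: a=0 b=-21/17 c=-105/34 d=167/136
  seg 4: a=-5 b=39/34 c=291/68 d=-97/68
S(1) = -241/136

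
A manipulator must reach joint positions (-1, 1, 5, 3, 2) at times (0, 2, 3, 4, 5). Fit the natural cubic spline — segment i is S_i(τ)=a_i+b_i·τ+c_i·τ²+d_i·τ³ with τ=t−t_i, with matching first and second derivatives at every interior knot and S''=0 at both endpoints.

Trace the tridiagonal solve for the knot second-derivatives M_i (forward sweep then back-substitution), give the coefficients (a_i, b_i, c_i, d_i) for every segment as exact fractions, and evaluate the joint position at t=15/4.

Δ: Δ0=1, Δ1=4, Δ2=-2, Δ3=-1
row 1: diag=6, rhs=18; c'=1/6, d'=3
row 2: denom=4−1·1/6=23/6; d'=(-36−1·3)/(23/6)=-234/23
row 3: denom=4−1·6/23=86/23; d'=(6−1·-234/23)/(86/23)=186/43
back: M3=186/43
back: M2=-234/23−6/23·186/43=-486/43
back: M1=3−1/6·-486/43=210/43
M: M0=0, M1=210/43, M2=-486/43, M3=186/43, M4=0
seg 0: a=-1, c=M0/2=0, d=(M1−M0)/(6·2)=35/86, b=Δ0−h0·(2M0+M1)/6=-27/43
seg 1: a=1, c=M1/2=105/43, d=(M2−M1)/(6·1)=-116/43, b=Δ1−h1·(2M1+M2)/6=183/43
seg 2: a=5, c=M2/2=-243/43, d=(M3−M2)/(6·1)=112/43, b=Δ2−h2·(2M2+M3)/6=45/43
seg 3: a=3, c=M3/2=93/43, d=(M4−M3)/(6·1)=-31/43, b=Δ3−h3·(2M3+M4)/6=-105/43
t_q=15/4 → seg 2, τ=3/4; S=5+45/43·τ+-243/43·τ²+112/43·τ³=2549/688

  seg 0: a=-1 b=-27/43 c=0 d=35/86
  seg 1: a=1 b=183/43 c=105/43 d=-116/43
  seg 2: a=5 b=45/43 c=-243/43 d=112/43
  seg 3: a=3 b=-105/43 c=93/43 d=-31/43
S(15/4) = 2549/688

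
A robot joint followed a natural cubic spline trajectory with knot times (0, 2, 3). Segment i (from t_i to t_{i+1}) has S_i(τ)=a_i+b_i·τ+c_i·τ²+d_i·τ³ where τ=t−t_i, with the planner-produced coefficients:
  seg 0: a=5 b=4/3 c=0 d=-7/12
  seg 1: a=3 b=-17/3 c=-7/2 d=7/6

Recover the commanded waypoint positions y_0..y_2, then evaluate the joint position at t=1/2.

y_0=5 y_1=3 y_2=-5
S(1/2) = 179/32

y_0 = S_0(0) = a_0 = 5
y_1 = S_1(0) = a_1 = 3
y_2 = S_1(1) = -5
t_q=1/2 is in segment 0 (τ=1/2); S_0(τ)=179/32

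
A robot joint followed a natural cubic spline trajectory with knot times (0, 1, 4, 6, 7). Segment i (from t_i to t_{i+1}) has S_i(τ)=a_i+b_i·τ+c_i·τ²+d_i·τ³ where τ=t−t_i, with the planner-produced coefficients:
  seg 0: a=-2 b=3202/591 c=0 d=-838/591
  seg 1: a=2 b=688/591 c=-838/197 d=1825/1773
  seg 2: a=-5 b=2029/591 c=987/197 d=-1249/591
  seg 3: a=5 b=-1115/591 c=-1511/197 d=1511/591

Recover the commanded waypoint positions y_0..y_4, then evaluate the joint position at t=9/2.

y_0 = S_0(0) = a_0 = -2
y_1 = S_1(0) = a_1 = 2
y_2 = S_2(0) = a_2 = -5
y_3 = S_3(0) = a_3 = 5
y_4 = S_3(1) = -2
t_q=9/2 is in segment 2 (τ=1/2); S_2(τ)=-3617/1576

y_0=-2 y_1=2 y_2=-5 y_3=5 y_4=-2
S(9/2) = -3617/1576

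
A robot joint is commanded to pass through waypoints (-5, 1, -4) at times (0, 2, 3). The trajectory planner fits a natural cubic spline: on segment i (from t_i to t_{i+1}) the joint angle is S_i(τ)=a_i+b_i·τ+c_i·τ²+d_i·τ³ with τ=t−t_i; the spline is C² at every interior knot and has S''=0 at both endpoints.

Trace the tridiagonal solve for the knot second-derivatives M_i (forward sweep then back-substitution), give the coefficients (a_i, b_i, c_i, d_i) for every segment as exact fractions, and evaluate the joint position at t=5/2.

Δ: Δ0=3, Δ1=-5
row 1: diag=6, rhs=-48; c'=1/6, d'=-8
back: M1=-8
M: M0=0, M1=-8, M2=0
seg 0: a=-5, c=M0/2=0, d=(M1−M0)/(6·2)=-2/3, b=Δ0−h0·(2M0+M1)/6=17/3
seg 1: a=1, c=M1/2=-4, d=(M2−M1)/(6·1)=4/3, b=Δ1−h1·(2M1+M2)/6=-7/3
t_q=5/2 → seg 1, τ=1/2; S=1+-7/3·τ+-4·τ²+4/3·τ³=-1

  seg 0: a=-5 b=17/3 c=0 d=-2/3
  seg 1: a=1 b=-7/3 c=-4 d=4/3
S(5/2) = -1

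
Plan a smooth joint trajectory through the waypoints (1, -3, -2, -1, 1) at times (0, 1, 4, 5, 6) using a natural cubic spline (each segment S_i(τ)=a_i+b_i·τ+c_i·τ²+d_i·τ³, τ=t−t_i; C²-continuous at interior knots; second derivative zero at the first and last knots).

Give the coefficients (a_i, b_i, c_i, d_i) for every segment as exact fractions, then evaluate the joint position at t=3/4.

  seg 0: a=1 b=-733/159 c=0 d=97/159
  seg 1: a=-3 b=-442/159 c=97/53 d=-14/53
  seg 2: a=-2 b=170/159 c=-29/53 d=76/159
  seg 3: a=-1 b=224/159 c=47/53 d=-47/159
S(3/4) = -7463/3392

Δ: Δ0=-4, Δ1=1/3, Δ2=1, Δ3=2
row 1: diag=8, rhs=26; c'=3/8, d'=13/4
row 2: denom=8−3·3/8=55/8; d'=(4−3·13/4)/(55/8)=-46/55
row 3: denom=4−1·8/55=212/55; d'=(6−1·-46/55)/(212/55)=94/53
back: M3=94/53
back: M2=-46/55−8/55·94/53=-58/53
back: M1=13/4−3/8·-58/53=194/53
M: M0=0, M1=194/53, M2=-58/53, M3=94/53, M4=0
seg 0: a=1, c=M0/2=0, d=(M1−M0)/(6·1)=97/159, b=Δ0−h0·(2M0+M1)/6=-733/159
seg 1: a=-3, c=M1/2=97/53, d=(M2−M1)/(6·3)=-14/53, b=Δ1−h1·(2M1+M2)/6=-442/159
seg 2: a=-2, c=M2/2=-29/53, d=(M3−M2)/(6·1)=76/159, b=Δ2−h2·(2M2+M3)/6=170/159
seg 3: a=-1, c=M3/2=47/53, d=(M4−M3)/(6·1)=-47/159, b=Δ3−h3·(2M3+M4)/6=224/159
t_q=3/4 → seg 0, τ=3/4; S=1+-733/159·τ+0·τ²+97/159·τ³=-7463/3392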